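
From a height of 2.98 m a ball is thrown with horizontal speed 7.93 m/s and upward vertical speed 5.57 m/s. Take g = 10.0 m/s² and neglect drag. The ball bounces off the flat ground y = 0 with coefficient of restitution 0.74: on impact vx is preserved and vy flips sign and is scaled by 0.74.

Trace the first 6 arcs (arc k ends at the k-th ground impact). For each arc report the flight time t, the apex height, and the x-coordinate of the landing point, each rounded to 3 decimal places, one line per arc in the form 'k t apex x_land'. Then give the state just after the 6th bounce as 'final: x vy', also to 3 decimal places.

Arc 1: start y=2.980, vy=5.570 → t=1.509, apex=4.531, x_land=11.966, impact vy=-9.520
  bounce: vy ← 0.74·9.520 = 7.045
Arc 2: start y=0.000, vy=7.045 → t=1.409, apex=2.481, x_land=23.139, impact vy=-7.045
  bounce: vy ← 0.74·7.045 = 5.213
Arc 3: start y=0.000, vy=5.213 → t=1.043, apex=1.359, x_land=31.407, impact vy=-5.213
  bounce: vy ← 0.74·5.213 = 3.858
Arc 4: start y=0.000, vy=3.858 → t=0.772, apex=0.744, x_land=37.525, impact vy=-3.858
  bounce: vy ← 0.74·3.858 = 2.855
Arc 5: start y=0.000, vy=2.855 → t=0.571, apex=0.407, x_land=42.052, impact vy=-2.855
  bounce: vy ← 0.74·2.855 = 2.112
Arc 6: start y=0.000, vy=2.112 → t=0.422, apex=0.223, x_land=45.403, impact vy=-2.112
  bounce: vy ← 0.74·2.112 = 1.563

1 1.509 4.531 11.966
2 1.409 2.481 23.139
3 1.043 1.359 31.407
4 0.772 0.744 37.525
5 0.571 0.407 42.052
6 0.422 0.223 45.403
final: 45.403 1.563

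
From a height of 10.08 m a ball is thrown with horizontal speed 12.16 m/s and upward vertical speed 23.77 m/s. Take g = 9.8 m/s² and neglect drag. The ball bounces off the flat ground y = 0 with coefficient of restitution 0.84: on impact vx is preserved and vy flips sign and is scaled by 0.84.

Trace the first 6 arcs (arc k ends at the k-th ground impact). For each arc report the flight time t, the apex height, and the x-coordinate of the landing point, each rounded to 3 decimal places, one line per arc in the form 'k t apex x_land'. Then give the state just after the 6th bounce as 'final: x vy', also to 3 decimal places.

Arc 1: start y=10.080, vy=23.770 → t=5.243, apex=38.907, x_land=63.759, impact vy=-27.615
  bounce: vy ← 0.84·27.615 = 23.196
Arc 2: start y=0.000, vy=23.196 → t=4.734, apex=27.453, x_land=121.324, impact vy=-23.196
  bounce: vy ← 0.84·23.196 = 19.485
Arc 3: start y=0.000, vy=19.485 → t=3.977, apex=19.371, x_land=169.679, impact vy=-19.485
  bounce: vy ← 0.84·19.485 = 16.367
Arc 4: start y=0.000, vy=16.367 → t=3.340, apex=13.668, x_land=210.297, impact vy=-16.367
  bounce: vy ← 0.84·16.367 = 13.749
Arc 5: start y=0.000, vy=13.749 → t=2.806, apex=9.644, x_land=244.416, impact vy=-13.749
  bounce: vy ← 0.84·13.749 = 11.549
Arc 6: start y=0.000, vy=11.549 → t=2.357, apex=6.805, x_land=273.076, impact vy=-11.549
  bounce: vy ← 0.84·11.549 = 9.701

1 5.243 38.907 63.759
2 4.734 27.453 121.324
3 3.977 19.371 169.679
4 3.340 13.668 210.297
5 2.806 9.644 244.416
6 2.357 6.805 273.076
final: 273.076 9.701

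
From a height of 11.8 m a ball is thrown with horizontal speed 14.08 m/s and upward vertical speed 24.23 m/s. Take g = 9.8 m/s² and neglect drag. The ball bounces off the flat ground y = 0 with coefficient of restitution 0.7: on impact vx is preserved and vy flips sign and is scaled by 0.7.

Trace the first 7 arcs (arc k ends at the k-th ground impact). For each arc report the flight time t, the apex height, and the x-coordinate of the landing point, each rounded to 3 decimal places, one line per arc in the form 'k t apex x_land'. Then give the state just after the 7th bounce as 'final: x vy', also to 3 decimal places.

1 5.392 41.754 75.913
2 4.087 20.459 133.454
3 2.861 10.025 173.733
4 2.003 4.912 201.929
5 1.402 2.407 221.665
6 0.981 1.179 235.481
7 0.687 0.578 245.152
final: 245.152 2.356

Arc 1: start y=11.800, vy=24.230 → t=5.392, apex=41.754, x_land=75.913, impact vy=-28.607
  bounce: vy ← 0.7·28.607 = 20.025
Arc 2: start y=0.000, vy=20.025 → t=4.087, apex=20.459, x_land=133.454, impact vy=-20.025
  bounce: vy ← 0.7·20.025 = 14.018
Arc 3: start y=0.000, vy=14.018 → t=2.861, apex=10.025, x_land=173.733, impact vy=-14.018
  bounce: vy ← 0.7·14.018 = 9.812
Arc 4: start y=0.000, vy=9.812 → t=2.003, apex=4.912, x_land=201.929, impact vy=-9.812
  bounce: vy ← 0.7·9.812 = 6.869
Arc 5: start y=0.000, vy=6.869 → t=1.402, apex=2.407, x_land=221.665, impact vy=-6.869
  bounce: vy ← 0.7·6.869 = 4.808
Arc 6: start y=0.000, vy=4.808 → t=0.981, apex=1.179, x_land=235.481, impact vy=-4.808
  bounce: vy ← 0.7·4.808 = 3.366
Arc 7: start y=0.000, vy=3.366 → t=0.687, apex=0.578, x_land=245.152, impact vy=-3.366
  bounce: vy ← 0.7·3.366 = 2.356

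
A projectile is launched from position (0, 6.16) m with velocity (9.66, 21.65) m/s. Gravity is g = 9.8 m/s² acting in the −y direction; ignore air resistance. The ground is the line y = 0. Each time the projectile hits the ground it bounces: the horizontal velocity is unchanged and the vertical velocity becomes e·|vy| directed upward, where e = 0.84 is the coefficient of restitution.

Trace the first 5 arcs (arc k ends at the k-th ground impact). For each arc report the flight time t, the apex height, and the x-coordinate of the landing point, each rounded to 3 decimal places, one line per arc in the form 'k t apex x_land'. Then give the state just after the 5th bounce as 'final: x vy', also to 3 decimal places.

Arc 1: start y=6.160, vy=21.650 → t=4.687, apex=30.074, x_land=45.273, impact vy=-24.279
  bounce: vy ← 0.84·24.279 = 20.394
Arc 2: start y=0.000, vy=20.394 → t=4.162, apex=21.221, x_land=85.478, impact vy=-20.394
  bounce: vy ← 0.84·20.394 = 17.131
Arc 3: start y=0.000, vy=17.131 → t=3.496, apex=14.973, x_land=119.251, impact vy=-17.131
  bounce: vy ← 0.84·17.131 = 14.390
Arc 4: start y=0.000, vy=14.390 → t=2.937, apex=10.565, x_land=147.620, impact vy=-14.390
  bounce: vy ← 0.84·14.390 = 12.088
Arc 5: start y=0.000, vy=12.088 → t=2.467, apex=7.455, x_land=171.450, impact vy=-12.088
  bounce: vy ← 0.84·12.088 = 10.154

1 4.687 30.074 45.273
2 4.162 21.221 85.478
3 3.496 14.973 119.251
4 2.937 10.565 147.620
5 2.467 7.455 171.450
final: 171.450 10.154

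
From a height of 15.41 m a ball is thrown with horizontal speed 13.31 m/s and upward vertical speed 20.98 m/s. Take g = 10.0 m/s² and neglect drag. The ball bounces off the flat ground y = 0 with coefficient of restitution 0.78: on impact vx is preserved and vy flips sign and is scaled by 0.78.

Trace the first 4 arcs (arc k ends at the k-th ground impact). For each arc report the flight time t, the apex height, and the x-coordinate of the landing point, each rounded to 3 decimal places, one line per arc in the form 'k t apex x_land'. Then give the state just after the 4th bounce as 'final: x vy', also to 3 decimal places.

1 4.834 37.418 64.335
2 4.268 22.765 121.137
3 3.329 13.850 165.442
4 2.596 8.427 200.000
final: 200.000 10.126

Arc 1: start y=15.410, vy=20.980 → t=4.834, apex=37.418, x_land=64.335, impact vy=-27.356
  bounce: vy ← 0.78·27.356 = 21.338
Arc 2: start y=0.000, vy=21.338 → t=4.268, apex=22.765, x_land=121.137, impact vy=-21.338
  bounce: vy ← 0.78·21.338 = 16.643
Arc 3: start y=0.000, vy=16.643 → t=3.329, apex=13.850, x_land=165.442, impact vy=-16.643
  bounce: vy ← 0.78·16.643 = 12.982
Arc 4: start y=0.000, vy=12.982 → t=2.596, apex=8.427, x_land=200.000, impact vy=-12.982
  bounce: vy ← 0.78·12.982 = 10.126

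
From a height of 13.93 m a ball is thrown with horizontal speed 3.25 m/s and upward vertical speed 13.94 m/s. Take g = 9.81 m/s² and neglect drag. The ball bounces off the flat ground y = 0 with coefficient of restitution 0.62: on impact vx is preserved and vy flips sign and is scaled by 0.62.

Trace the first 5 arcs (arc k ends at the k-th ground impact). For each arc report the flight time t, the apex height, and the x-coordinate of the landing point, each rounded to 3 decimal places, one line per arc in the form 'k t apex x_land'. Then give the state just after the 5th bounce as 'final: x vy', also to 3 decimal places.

1 3.625 23.834 11.782
2 2.733 9.162 20.666
3 1.695 3.522 26.174
4 1.051 1.354 29.589
5 0.651 0.520 31.706
final: 31.706 1.981

Arc 1: start y=13.930, vy=13.940 → t=3.625, apex=23.834, x_land=11.782, impact vy=-21.625
  bounce: vy ← 0.62·21.625 = 13.407
Arc 2: start y=0.000, vy=13.407 → t=2.733, apex=9.162, x_land=20.666, impact vy=-13.407
  bounce: vy ← 0.62·13.407 = 8.313
Arc 3: start y=0.000, vy=8.313 → t=1.695, apex=3.522, x_land=26.174, impact vy=-8.313
  bounce: vy ← 0.62·8.313 = 5.154
Arc 4: start y=0.000, vy=5.154 → t=1.051, apex=1.354, x_land=29.589, impact vy=-5.154
  bounce: vy ← 0.62·5.154 = 3.195
Arc 5: start y=0.000, vy=3.195 → t=0.651, apex=0.520, x_land=31.706, impact vy=-3.195
  bounce: vy ← 0.62·3.195 = 1.981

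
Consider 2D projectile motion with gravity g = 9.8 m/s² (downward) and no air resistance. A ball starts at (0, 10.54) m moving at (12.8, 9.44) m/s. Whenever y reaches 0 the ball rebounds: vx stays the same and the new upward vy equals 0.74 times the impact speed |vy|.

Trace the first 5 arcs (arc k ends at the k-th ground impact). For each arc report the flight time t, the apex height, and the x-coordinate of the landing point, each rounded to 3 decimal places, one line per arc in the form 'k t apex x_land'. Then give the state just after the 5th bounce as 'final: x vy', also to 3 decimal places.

1 2.718 15.087 34.790
2 2.597 8.261 68.030
3 1.922 4.524 92.628
4 1.422 2.477 110.831
5 1.052 1.357 124.301
final: 124.301 3.816

Arc 1: start y=10.540, vy=9.440 → t=2.718, apex=15.087, x_land=34.790, impact vy=-17.196
  bounce: vy ← 0.74·17.196 = 12.725
Arc 2: start y=0.000, vy=12.725 → t=2.597, apex=8.261, x_land=68.030, impact vy=-12.725
  bounce: vy ← 0.74·12.725 = 9.416
Arc 3: start y=0.000, vy=9.416 → t=1.922, apex=4.524, x_land=92.628, impact vy=-9.416
  bounce: vy ← 0.74·9.416 = 6.968
Arc 4: start y=0.000, vy=6.968 → t=1.422, apex=2.477, x_land=110.831, impact vy=-6.968
  bounce: vy ← 0.74·6.968 = 5.156
Arc 5: start y=0.000, vy=5.156 → t=1.052, apex=1.357, x_land=124.301, impact vy=-5.156
  bounce: vy ← 0.74·5.156 = 3.816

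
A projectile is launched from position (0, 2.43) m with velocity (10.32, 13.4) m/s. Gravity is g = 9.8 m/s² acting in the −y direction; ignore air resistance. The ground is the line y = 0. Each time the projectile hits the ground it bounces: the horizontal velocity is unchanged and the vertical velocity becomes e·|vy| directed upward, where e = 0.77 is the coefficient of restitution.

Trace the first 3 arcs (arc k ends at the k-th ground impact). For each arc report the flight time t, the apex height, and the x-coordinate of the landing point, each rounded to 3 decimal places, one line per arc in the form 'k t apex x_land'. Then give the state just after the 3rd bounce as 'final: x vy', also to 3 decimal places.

1 2.905 11.591 29.984
2 2.369 6.872 54.427
3 1.824 4.075 73.249
final: 73.249 6.881

Arc 1: start y=2.430, vy=13.400 → t=2.905, apex=11.591, x_land=29.984, impact vy=-15.073
  bounce: vy ← 0.77·15.073 = 11.606
Arc 2: start y=0.000, vy=11.606 → t=2.369, apex=6.872, x_land=54.427, impact vy=-11.606
  bounce: vy ← 0.77·11.606 = 8.937
Arc 3: start y=0.000, vy=8.937 → t=1.824, apex=4.075, x_land=73.249, impact vy=-8.937
  bounce: vy ← 0.77·8.937 = 6.881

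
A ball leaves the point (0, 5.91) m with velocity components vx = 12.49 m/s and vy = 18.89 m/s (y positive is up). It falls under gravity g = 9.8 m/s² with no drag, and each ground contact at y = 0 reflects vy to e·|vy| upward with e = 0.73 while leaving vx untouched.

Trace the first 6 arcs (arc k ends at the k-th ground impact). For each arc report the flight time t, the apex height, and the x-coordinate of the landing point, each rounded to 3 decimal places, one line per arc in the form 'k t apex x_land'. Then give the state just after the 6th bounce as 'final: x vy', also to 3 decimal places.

Arc 1: start y=5.910, vy=18.890 → t=4.146, apex=24.116, x_land=51.784, impact vy=-21.741
  bounce: vy ← 0.73·21.741 = 15.871
Arc 2: start y=0.000, vy=15.871 → t=3.239, apex=12.851, x_land=92.238, impact vy=-15.871
  bounce: vy ← 0.73·15.871 = 11.586
Arc 3: start y=0.000, vy=11.586 → t=2.364, apex=6.848, x_land=121.770, impact vy=-11.586
  bounce: vy ← 0.73·11.586 = 8.458
Arc 4: start y=0.000, vy=8.458 → t=1.726, apex=3.650, x_land=143.328, impact vy=-8.458
  bounce: vy ← 0.73·8.458 = 6.174
Arc 5: start y=0.000, vy=6.174 → t=1.260, apex=1.945, x_land=159.066, impact vy=-6.174
  bounce: vy ← 0.73·6.174 = 4.507
Arc 6: start y=0.000, vy=4.507 → t=0.920, apex=1.036, x_land=170.554, impact vy=-4.507
  bounce: vy ← 0.73·4.507 = 3.290

1 4.146 24.116 51.784
2 3.239 12.851 92.238
3 2.364 6.848 121.770
4 1.726 3.650 143.328
5 1.260 1.945 159.066
6 0.920 1.036 170.554
final: 170.554 3.290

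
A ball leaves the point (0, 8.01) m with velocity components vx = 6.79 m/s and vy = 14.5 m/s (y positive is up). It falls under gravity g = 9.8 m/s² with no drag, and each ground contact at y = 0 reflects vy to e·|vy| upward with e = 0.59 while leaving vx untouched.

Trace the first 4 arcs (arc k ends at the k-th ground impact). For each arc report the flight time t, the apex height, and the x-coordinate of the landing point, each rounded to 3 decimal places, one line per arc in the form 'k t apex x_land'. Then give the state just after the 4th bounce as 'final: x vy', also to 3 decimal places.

Arc 1: start y=8.010, vy=14.500 → t=3.435, apex=18.737, x_land=23.324, impact vy=-19.164
  bounce: vy ← 0.59·19.164 = 11.307
Arc 2: start y=0.000, vy=11.307 → t=2.307, apex=6.522, x_land=38.992, impact vy=-11.307
  bounce: vy ← 0.59·11.307 = 6.671
Arc 3: start y=0.000, vy=6.671 → t=1.361, apex=2.270, x_land=48.236, impact vy=-6.671
  bounce: vy ← 0.59·6.671 = 3.936
Arc 4: start y=0.000, vy=3.936 → t=0.803, apex=0.790, x_land=53.690, impact vy=-3.936
  bounce: vy ← 0.59·3.936 = 2.322

1 3.435 18.737 23.324
2 2.307 6.522 38.992
3 1.361 2.270 48.236
4 0.803 0.790 53.690
final: 53.690 2.322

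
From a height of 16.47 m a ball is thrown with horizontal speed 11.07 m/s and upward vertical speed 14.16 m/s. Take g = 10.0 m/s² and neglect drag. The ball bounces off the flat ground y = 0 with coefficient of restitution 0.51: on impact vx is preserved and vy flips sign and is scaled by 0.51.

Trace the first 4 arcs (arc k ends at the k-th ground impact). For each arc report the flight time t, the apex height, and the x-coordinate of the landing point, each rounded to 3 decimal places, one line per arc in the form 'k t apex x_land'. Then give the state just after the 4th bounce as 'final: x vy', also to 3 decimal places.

Arc 1: start y=16.470, vy=14.160 → t=3.718, apex=26.495, x_land=41.158, impact vy=-23.020
  bounce: vy ← 0.51·23.020 = 11.740
Arc 2: start y=0.000, vy=11.740 → t=2.348, apex=6.891, x_land=67.150, impact vy=-11.740
  bounce: vy ← 0.51·11.740 = 5.987
Arc 3: start y=0.000, vy=5.987 → t=1.197, apex=1.792, x_land=80.406, impact vy=-5.987
  bounce: vy ← 0.51·5.987 = 3.054
Arc 4: start y=0.000, vy=3.054 → t=0.611, apex=0.466, x_land=87.167, impact vy=-3.054
  bounce: vy ← 0.51·3.054 = 1.557

1 3.718 26.495 41.158
2 2.348 6.891 67.150
3 1.197 1.792 80.406
4 0.611 0.466 87.167
final: 87.167 1.557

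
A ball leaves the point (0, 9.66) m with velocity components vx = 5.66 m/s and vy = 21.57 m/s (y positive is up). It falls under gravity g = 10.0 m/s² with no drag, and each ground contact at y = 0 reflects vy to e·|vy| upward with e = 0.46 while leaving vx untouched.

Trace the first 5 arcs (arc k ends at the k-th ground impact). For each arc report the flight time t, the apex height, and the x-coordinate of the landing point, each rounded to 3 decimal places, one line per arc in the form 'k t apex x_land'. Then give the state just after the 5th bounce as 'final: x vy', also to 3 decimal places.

1 4.723 32.923 26.733
2 2.361 6.967 40.094
3 1.086 1.474 46.241
4 0.500 0.312 49.068
5 0.230 0.066 50.369
final: 50.369 0.529

Arc 1: start y=9.660, vy=21.570 → t=4.723, apex=32.923, x_land=26.733, impact vy=-25.661
  bounce: vy ← 0.46·25.661 = 11.804
Arc 2: start y=0.000, vy=11.804 → t=2.361, apex=6.967, x_land=40.094, impact vy=-11.804
  bounce: vy ← 0.46·11.804 = 5.430
Arc 3: start y=0.000, vy=5.430 → t=1.086, apex=1.474, x_land=46.241, impact vy=-5.430
  bounce: vy ← 0.46·5.430 = 2.498
Arc 4: start y=0.000, vy=2.498 → t=0.500, apex=0.312, x_land=49.068, impact vy=-2.498
  bounce: vy ← 0.46·2.498 = 1.149
Arc 5: start y=0.000, vy=1.149 → t=0.230, apex=0.066, x_land=50.369, impact vy=-1.149
  bounce: vy ← 0.46·1.149 = 0.529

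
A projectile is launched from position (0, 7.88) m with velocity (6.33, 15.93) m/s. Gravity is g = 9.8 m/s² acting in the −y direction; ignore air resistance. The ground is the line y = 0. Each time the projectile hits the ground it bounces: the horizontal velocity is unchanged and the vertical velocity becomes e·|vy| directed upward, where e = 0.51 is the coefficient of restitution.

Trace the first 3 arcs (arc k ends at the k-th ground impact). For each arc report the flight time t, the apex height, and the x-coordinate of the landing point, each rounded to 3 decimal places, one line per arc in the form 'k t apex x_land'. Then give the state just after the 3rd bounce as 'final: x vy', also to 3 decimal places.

Arc 1: start y=7.880, vy=15.930 → t=3.687, apex=20.827, x_land=23.340, impact vy=-20.204
  bounce: vy ← 0.51·20.204 = 10.304
Arc 2: start y=0.000, vy=10.304 → t=2.103, apex=5.417, x_land=36.651, impact vy=-10.304
  bounce: vy ← 0.51·10.304 = 5.255
Arc 3: start y=0.000, vy=5.255 → t=1.072, apex=1.409, x_land=43.440, impact vy=-5.255
  bounce: vy ← 0.51·5.255 = 2.680

1 3.687 20.827 23.340
2 2.103 5.417 36.651
3 1.072 1.409 43.440
final: 43.440 2.680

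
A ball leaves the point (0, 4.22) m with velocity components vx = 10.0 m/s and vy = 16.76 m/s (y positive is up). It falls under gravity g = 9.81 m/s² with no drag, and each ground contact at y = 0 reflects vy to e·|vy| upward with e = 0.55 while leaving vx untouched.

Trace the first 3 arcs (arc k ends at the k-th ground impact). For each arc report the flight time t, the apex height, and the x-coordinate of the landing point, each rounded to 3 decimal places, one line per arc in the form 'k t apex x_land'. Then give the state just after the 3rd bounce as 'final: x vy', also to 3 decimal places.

Arc 1: start y=4.220, vy=16.760 → t=3.652, apex=18.537, x_land=36.525, impact vy=-19.071
  bounce: vy ← 0.55·19.071 = 10.489
Arc 2: start y=0.000, vy=10.489 → t=2.138, apex=5.607, x_land=57.909, impact vy=-10.489
  bounce: vy ← 0.55·10.489 = 5.769
Arc 3: start y=0.000, vy=5.769 → t=1.176, apex=1.696, x_land=69.670, impact vy=-5.769
  bounce: vy ← 0.55·5.769 = 3.173

1 3.652 18.537 36.525
2 2.138 5.607 57.909
3 1.176 1.696 69.670
final: 69.670 3.173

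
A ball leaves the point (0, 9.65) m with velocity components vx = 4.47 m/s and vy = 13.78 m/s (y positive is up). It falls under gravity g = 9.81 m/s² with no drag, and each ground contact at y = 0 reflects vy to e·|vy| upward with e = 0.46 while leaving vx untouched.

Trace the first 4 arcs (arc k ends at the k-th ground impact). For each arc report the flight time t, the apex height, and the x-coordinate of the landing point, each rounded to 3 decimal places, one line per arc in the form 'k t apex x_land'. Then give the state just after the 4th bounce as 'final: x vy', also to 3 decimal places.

Arc 1: start y=9.650, vy=13.780 → t=3.390, apex=19.328, x_land=15.152, impact vy=-19.474
  bounce: vy ← 0.46·19.474 = 8.958
Arc 2: start y=0.000, vy=8.958 → t=1.826, apex=4.090, x_land=23.316, impact vy=-8.958
  bounce: vy ← 0.46·8.958 = 4.121
Arc 3: start y=0.000, vy=4.121 → t=0.840, apex=0.865, x_land=27.071, impact vy=-4.121
  bounce: vy ← 0.46·4.121 = 1.895
Arc 4: start y=0.000, vy=1.895 → t=0.386, apex=0.183, x_land=28.798, impact vy=-1.895
  bounce: vy ← 0.46·1.895 = 0.872

1 3.390 19.328 15.152
2 1.826 4.090 23.316
3 0.840 0.865 27.071
4 0.386 0.183 28.798
final: 28.798 0.872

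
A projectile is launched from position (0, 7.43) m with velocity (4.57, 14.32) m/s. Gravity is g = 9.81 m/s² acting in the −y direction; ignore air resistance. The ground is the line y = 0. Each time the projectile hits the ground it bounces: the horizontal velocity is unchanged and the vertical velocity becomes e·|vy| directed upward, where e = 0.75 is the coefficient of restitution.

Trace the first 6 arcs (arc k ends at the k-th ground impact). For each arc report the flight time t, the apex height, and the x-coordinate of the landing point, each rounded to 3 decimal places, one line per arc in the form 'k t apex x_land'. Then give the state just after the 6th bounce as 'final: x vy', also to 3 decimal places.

1 3.369 17.882 15.397
2 2.864 10.058 28.485
3 2.148 5.658 38.302
4 1.611 3.183 45.664
5 1.208 1.790 51.186
6 0.906 1.007 55.327
final: 55.327 3.334

Arc 1: start y=7.430, vy=14.320 → t=3.369, apex=17.882, x_land=15.397, impact vy=-18.731
  bounce: vy ← 0.75·18.731 = 14.048
Arc 2: start y=0.000, vy=14.048 → t=2.864, apex=10.058, x_land=28.485, impact vy=-14.048
  bounce: vy ← 0.75·14.048 = 10.536
Arc 3: start y=0.000, vy=10.536 → t=2.148, apex=5.658, x_land=38.302, impact vy=-10.536
  bounce: vy ← 0.75·10.536 = 7.902
Arc 4: start y=0.000, vy=7.902 → t=1.611, apex=3.183, x_land=45.664, impact vy=-7.902
  bounce: vy ← 0.75·7.902 = 5.927
Arc 5: start y=0.000, vy=5.927 → t=1.208, apex=1.790, x_land=51.186, impact vy=-5.927
  bounce: vy ← 0.75·5.927 = 4.445
Arc 6: start y=0.000, vy=4.445 → t=0.906, apex=1.007, x_land=55.327, impact vy=-4.445
  bounce: vy ← 0.75·4.445 = 3.334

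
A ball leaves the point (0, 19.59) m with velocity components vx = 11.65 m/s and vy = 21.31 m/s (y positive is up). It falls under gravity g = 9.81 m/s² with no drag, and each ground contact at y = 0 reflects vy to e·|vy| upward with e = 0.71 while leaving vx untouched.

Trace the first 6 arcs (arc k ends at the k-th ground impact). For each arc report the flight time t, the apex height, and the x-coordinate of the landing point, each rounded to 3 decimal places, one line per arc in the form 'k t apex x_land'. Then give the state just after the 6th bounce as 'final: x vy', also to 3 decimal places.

1 5.124 42.736 59.695
2 4.191 21.543 108.525
3 2.976 10.860 143.194
4 2.113 5.474 167.810
5 1.500 2.760 185.287
6 1.065 1.391 197.695
final: 197.695 3.709

Arc 1: start y=19.590, vy=21.310 → t=5.124, apex=42.736, x_land=59.695, impact vy=-28.956
  bounce: vy ← 0.71·28.956 = 20.559
Arc 2: start y=0.000, vy=20.559 → t=4.191, apex=21.543, x_land=108.525, impact vy=-20.559
  bounce: vy ← 0.71·20.559 = 14.597
Arc 3: start y=0.000, vy=14.597 → t=2.976, apex=10.860, x_land=143.194, impact vy=-14.597
  bounce: vy ← 0.71·14.597 = 10.364
Arc 4: start y=0.000, vy=10.364 → t=2.113, apex=5.474, x_land=167.810, impact vy=-10.364
  bounce: vy ← 0.71·10.364 = 7.358
Arc 5: start y=0.000, vy=7.358 → t=1.500, apex=2.760, x_land=185.287, impact vy=-7.358
  bounce: vy ← 0.71·7.358 = 5.224
Arc 6: start y=0.000, vy=5.224 → t=1.065, apex=1.391, x_land=197.695, impact vy=-5.224
  bounce: vy ← 0.71·5.224 = 3.709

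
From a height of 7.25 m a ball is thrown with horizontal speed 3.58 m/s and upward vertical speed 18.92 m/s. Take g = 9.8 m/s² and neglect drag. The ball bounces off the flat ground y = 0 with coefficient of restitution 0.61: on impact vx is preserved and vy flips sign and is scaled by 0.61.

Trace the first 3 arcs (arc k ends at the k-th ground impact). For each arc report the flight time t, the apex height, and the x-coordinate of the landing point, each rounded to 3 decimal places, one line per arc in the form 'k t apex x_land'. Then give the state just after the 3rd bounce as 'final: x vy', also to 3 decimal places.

Arc 1: start y=7.250, vy=18.920 → t=4.212, apex=25.514, x_land=15.081, impact vy=-22.362
  bounce: vy ← 0.61·22.362 = 13.641
Arc 2: start y=0.000, vy=13.641 → t=2.784, apex=9.494, x_land=25.047, impact vy=-13.641
  bounce: vy ← 0.61·13.641 = 8.321
Arc 3: start y=0.000, vy=8.321 → t=1.698, apex=3.533, x_land=31.126, impact vy=-8.321
  bounce: vy ← 0.61·8.321 = 5.076

1 4.212 25.514 15.081
2 2.784 9.494 25.047
3 1.698 3.533 31.126
final: 31.126 5.076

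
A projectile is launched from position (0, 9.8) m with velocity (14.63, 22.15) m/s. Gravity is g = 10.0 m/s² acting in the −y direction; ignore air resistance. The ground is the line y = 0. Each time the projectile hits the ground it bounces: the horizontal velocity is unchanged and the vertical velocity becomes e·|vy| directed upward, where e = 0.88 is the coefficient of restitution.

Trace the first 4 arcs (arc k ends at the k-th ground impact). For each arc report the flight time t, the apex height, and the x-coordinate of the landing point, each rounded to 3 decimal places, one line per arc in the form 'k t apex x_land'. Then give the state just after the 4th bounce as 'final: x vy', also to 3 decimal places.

1 4.835 34.331 70.741
2 4.612 26.586 138.212
3 4.058 20.588 197.586
4 3.571 15.944 249.836
final: 249.836 15.714

Arc 1: start y=9.800, vy=22.150 → t=4.835, apex=34.331, x_land=70.741, impact vy=-26.203
  bounce: vy ← 0.88·26.203 = 23.059
Arc 2: start y=0.000, vy=23.059 → t=4.612, apex=26.586, x_land=138.212, impact vy=-23.059
  bounce: vy ← 0.88·23.059 = 20.292
Arc 3: start y=0.000, vy=20.292 → t=4.058, apex=20.588, x_land=197.586, impact vy=-20.292
  bounce: vy ← 0.88·20.292 = 17.857
Arc 4: start y=0.000, vy=17.857 → t=3.571, apex=15.944, x_land=249.836, impact vy=-17.857
  bounce: vy ← 0.88·17.857 = 15.714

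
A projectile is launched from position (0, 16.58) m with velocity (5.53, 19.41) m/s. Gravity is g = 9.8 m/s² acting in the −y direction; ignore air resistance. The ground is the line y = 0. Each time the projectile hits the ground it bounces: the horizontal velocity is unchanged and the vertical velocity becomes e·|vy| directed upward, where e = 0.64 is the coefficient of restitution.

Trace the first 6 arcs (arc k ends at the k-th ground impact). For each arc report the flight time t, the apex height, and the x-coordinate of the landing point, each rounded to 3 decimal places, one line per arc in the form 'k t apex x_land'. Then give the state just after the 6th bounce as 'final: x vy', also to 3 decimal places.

1 4.684 35.802 25.901
2 3.460 14.664 45.034
3 2.214 6.007 57.279
4 1.417 2.460 65.116
5 0.907 1.008 70.132
6 0.580 0.413 73.342
final: 73.342 1.820

Arc 1: start y=16.580, vy=19.410 → t=4.684, apex=35.802, x_land=25.901, impact vy=-26.490
  bounce: vy ← 0.64·26.490 = 16.954
Arc 2: start y=0.000, vy=16.954 → t=3.460, apex=14.664, x_land=45.034, impact vy=-16.954
  bounce: vy ← 0.64·16.954 = 10.850
Arc 3: start y=0.000, vy=10.850 → t=2.214, apex=6.007, x_land=57.279, impact vy=-10.850
  bounce: vy ← 0.64·10.850 = 6.944
Arc 4: start y=0.000, vy=6.944 → t=1.417, apex=2.460, x_land=65.116, impact vy=-6.944
  bounce: vy ← 0.64·6.944 = 4.444
Arc 5: start y=0.000, vy=4.444 → t=0.907, apex=1.008, x_land=70.132, impact vy=-4.444
  bounce: vy ← 0.64·4.444 = 2.844
Arc 6: start y=0.000, vy=2.844 → t=0.580, apex=0.413, x_land=73.342, impact vy=-2.844
  bounce: vy ← 0.64·2.844 = 1.820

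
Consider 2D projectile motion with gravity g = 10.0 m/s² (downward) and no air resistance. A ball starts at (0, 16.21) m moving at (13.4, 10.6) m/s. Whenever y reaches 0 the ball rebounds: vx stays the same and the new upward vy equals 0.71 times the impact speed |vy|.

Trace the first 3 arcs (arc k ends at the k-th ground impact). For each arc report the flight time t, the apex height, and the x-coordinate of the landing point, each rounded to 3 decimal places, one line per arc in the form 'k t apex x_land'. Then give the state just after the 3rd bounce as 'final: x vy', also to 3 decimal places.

1 3.149 21.828 42.202
2 2.967 11.003 81.959
3 2.107 5.547 110.187
final: 110.187 7.478

Arc 1: start y=16.210, vy=10.600 → t=3.149, apex=21.828, x_land=42.202, impact vy=-20.894
  bounce: vy ← 0.71·20.894 = 14.835
Arc 2: start y=0.000, vy=14.835 → t=2.967, apex=11.003, x_land=81.959, impact vy=-14.835
  bounce: vy ← 0.71·14.835 = 10.533
Arc 3: start y=0.000, vy=10.533 → t=2.107, apex=5.547, x_land=110.187, impact vy=-10.533
  bounce: vy ← 0.71·10.533 = 7.478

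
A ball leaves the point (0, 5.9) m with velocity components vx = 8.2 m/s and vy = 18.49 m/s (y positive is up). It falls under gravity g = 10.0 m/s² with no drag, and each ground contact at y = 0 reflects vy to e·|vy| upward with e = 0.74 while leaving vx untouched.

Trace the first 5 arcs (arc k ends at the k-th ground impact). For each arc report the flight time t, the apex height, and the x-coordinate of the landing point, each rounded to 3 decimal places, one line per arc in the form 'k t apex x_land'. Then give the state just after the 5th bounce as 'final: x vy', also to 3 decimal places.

Arc 1: start y=5.900, vy=18.490 → t=3.993, apex=22.994, x_land=32.747, impact vy=-21.445
  bounce: vy ← 0.74·21.445 = 15.869
Arc 2: start y=0.000, vy=15.869 → t=3.174, apex=12.592, x_land=58.772, impact vy=-15.869
  bounce: vy ← 0.74·15.869 = 11.743
Arc 3: start y=0.000, vy=11.743 → t=2.349, apex=6.895, x_land=78.031, impact vy=-11.743
  bounce: vy ← 0.74·11.743 = 8.690
Arc 4: start y=0.000, vy=8.690 → t=1.738, apex=3.776, x_land=92.282, impact vy=-8.690
  bounce: vy ← 0.74·8.690 = 6.431
Arc 5: start y=0.000, vy=6.431 → t=1.286, apex=2.068, x_land=102.828, impact vy=-6.431
  bounce: vy ← 0.74·6.431 = 4.759

1 3.993 22.994 32.747
2 3.174 12.592 58.772
3 2.349 6.895 78.031
4 1.738 3.776 92.282
5 1.286 2.068 102.828
final: 102.828 4.759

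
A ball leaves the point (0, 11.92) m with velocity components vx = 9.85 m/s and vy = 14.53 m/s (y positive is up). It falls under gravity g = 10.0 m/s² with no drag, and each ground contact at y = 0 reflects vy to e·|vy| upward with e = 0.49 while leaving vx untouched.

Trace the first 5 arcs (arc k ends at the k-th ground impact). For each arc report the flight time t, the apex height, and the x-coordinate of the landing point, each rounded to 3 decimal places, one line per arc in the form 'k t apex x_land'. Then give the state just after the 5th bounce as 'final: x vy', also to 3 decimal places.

Arc 1: start y=11.920, vy=14.530 → t=3.573, apex=22.476, x_land=35.196, impact vy=-21.202
  bounce: vy ← 0.49·21.202 = 10.389
Arc 2: start y=0.000, vy=10.389 → t=2.078, apex=5.396, x_land=55.662, impact vy=-10.389
  bounce: vy ← 0.49·10.389 = 5.091
Arc 3: start y=0.000, vy=5.091 → t=1.018, apex=1.296, x_land=65.691, impact vy=-5.091
  bounce: vy ← 0.49·5.091 = 2.494
Arc 4: start y=0.000, vy=2.494 → t=0.499, apex=0.311, x_land=70.605, impact vy=-2.494
  bounce: vy ← 0.49·2.494 = 1.222
Arc 5: start y=0.000, vy=1.222 → t=0.244, apex=0.075, x_land=73.012, impact vy=-1.222
  bounce: vy ← 0.49·1.222 = 0.599

1 3.573 22.476 35.196
2 2.078 5.396 55.662
3 1.018 1.296 65.691
4 0.499 0.311 70.605
5 0.244 0.075 73.012
final: 73.012 0.599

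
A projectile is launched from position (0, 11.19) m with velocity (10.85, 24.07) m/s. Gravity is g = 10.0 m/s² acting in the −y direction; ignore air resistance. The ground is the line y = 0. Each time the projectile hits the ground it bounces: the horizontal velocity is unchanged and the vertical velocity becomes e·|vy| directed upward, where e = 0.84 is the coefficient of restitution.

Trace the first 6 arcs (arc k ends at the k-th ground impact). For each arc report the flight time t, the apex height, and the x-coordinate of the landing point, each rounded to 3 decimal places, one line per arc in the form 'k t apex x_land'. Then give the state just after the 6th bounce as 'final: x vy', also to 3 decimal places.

Arc 1: start y=11.190, vy=24.070 → t=5.241, apex=40.158, x_land=56.865, impact vy=-28.340
  bounce: vy ← 0.84·28.340 = 23.806
Arc 2: start y=0.000, vy=23.806 → t=4.761, apex=28.336, x_land=108.523, impact vy=-23.806
  bounce: vy ← 0.84·23.806 = 19.997
Arc 3: start y=0.000, vy=19.997 → t=3.999, apex=19.994, x_land=151.917, impact vy=-19.997
  bounce: vy ← 0.84·19.997 = 16.797
Arc 4: start y=0.000, vy=16.797 → t=3.359, apex=14.108, x_land=188.367, impact vy=-16.797
  bounce: vy ← 0.84·16.797 = 14.110
Arc 5: start y=0.000, vy=14.110 → t=2.822, apex=9.954, x_land=218.985, impact vy=-14.110
  bounce: vy ← 0.84·14.110 = 11.852
Arc 6: start y=0.000, vy=11.852 → t=2.370, apex=7.024, x_land=244.704, impact vy=-11.852
  bounce: vy ← 0.84·11.852 = 9.956

1 5.241 40.158 56.865
2 4.761 28.336 108.523
3 3.999 19.994 151.917
4 3.359 14.108 188.367
5 2.822 9.954 218.985
6 2.370 7.024 244.704
final: 244.704 9.956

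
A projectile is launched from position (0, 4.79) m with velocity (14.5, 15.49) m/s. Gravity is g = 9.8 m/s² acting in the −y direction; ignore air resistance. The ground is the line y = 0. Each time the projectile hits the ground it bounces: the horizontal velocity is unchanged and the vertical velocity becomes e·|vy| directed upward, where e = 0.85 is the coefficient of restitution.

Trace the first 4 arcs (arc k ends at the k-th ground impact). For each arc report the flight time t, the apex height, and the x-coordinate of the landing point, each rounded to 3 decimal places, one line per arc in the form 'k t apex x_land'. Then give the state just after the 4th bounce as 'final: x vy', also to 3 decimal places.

Arc 1: start y=4.790, vy=15.490 → t=3.445, apex=17.032, x_land=49.952, impact vy=-18.271
  bounce: vy ← 0.85·18.271 = 15.530
Arc 2: start y=0.000, vy=15.530 → t=3.169, apex=12.306, x_land=95.909, impact vy=-15.530
  bounce: vy ← 0.85·15.530 = 13.201
Arc 3: start y=0.000, vy=13.201 → t=2.694, apex=8.891, x_land=134.972, impact vy=-13.201
  bounce: vy ← 0.85·13.201 = 11.221
Arc 4: start y=0.000, vy=11.221 → t=2.290, apex=6.424, x_land=168.176, impact vy=-11.221
  bounce: vy ← 0.85·11.221 = 9.537

1 3.445 17.032 49.952
2 3.169 12.306 95.909
3 2.694 8.891 134.972
4 2.290 6.424 168.176
final: 168.176 9.537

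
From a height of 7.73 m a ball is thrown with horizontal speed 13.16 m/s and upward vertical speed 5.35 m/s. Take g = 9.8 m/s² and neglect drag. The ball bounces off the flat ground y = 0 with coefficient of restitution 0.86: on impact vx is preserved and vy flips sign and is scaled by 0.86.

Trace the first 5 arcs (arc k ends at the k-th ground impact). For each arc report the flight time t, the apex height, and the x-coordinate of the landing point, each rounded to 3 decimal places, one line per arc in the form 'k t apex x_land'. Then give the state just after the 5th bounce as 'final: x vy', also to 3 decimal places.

1 1.915 9.190 25.207
2 2.356 6.797 56.206
3 2.026 5.027 82.866
4 1.742 3.718 105.793
5 1.498 2.750 125.510
final: 125.510 6.314

Arc 1: start y=7.730, vy=5.350 → t=1.915, apex=9.190, x_land=25.207, impact vy=-13.421
  bounce: vy ← 0.86·13.421 = 11.542
Arc 2: start y=0.000, vy=11.542 → t=2.356, apex=6.797, x_land=56.206, impact vy=-11.542
  bounce: vy ← 0.86·11.542 = 9.926
Arc 3: start y=0.000, vy=9.926 → t=2.026, apex=5.027, x_land=82.866, impact vy=-9.926
  bounce: vy ← 0.86·9.926 = 8.537
Arc 4: start y=0.000, vy=8.537 → t=1.742, apex=3.718, x_land=105.793, impact vy=-8.537
  bounce: vy ← 0.86·8.537 = 7.342
Arc 5: start y=0.000, vy=7.342 → t=1.498, apex=2.750, x_land=125.510, impact vy=-7.342
  bounce: vy ← 0.86·7.342 = 6.314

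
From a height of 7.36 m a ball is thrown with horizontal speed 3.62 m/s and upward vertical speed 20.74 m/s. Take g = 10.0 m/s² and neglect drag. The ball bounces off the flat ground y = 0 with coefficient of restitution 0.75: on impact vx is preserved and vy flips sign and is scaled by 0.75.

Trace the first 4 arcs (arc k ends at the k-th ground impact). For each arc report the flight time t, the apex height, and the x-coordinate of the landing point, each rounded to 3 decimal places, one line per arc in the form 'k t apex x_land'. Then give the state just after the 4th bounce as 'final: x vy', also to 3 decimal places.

1 4.477 28.867 16.206
2 3.604 16.238 29.253
3 2.703 9.134 39.039
4 2.027 5.138 46.378
final: 46.378 7.603

Arc 1: start y=7.360, vy=20.740 → t=4.477, apex=28.867, x_land=16.206, impact vy=-24.028
  bounce: vy ← 0.75·24.028 = 18.021
Arc 2: start y=0.000, vy=18.021 → t=3.604, apex=16.238, x_land=29.253, impact vy=-18.021
  bounce: vy ← 0.75·18.021 = 13.516
Arc 3: start y=0.000, vy=13.516 → t=2.703, apex=9.134, x_land=39.039, impact vy=-13.516
  bounce: vy ← 0.75·13.516 = 10.137
Arc 4: start y=0.000, vy=10.137 → t=2.027, apex=5.138, x_land=46.378, impact vy=-10.137
  bounce: vy ← 0.75·10.137 = 7.603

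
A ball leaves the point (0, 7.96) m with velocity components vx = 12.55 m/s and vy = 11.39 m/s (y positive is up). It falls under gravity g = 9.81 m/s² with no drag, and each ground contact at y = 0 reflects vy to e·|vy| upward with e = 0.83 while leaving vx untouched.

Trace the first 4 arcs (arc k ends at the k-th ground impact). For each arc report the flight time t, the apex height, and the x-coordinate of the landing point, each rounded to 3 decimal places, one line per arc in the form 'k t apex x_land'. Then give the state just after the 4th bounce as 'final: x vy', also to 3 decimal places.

Arc 1: start y=7.960, vy=11.390 → t=2.885, apex=14.572, x_land=36.203, impact vy=-16.909
  bounce: vy ← 0.83·16.909 = 14.034
Arc 2: start y=0.000, vy=14.034 → t=2.861, apex=10.039, x_land=72.111, impact vy=-14.034
  bounce: vy ← 0.83·14.034 = 11.648
Arc 3: start y=0.000, vy=11.648 → t=2.375, apex=6.916, x_land=101.915, impact vy=-11.648
  bounce: vy ← 0.83·11.648 = 9.668
Arc 4: start y=0.000, vy=9.668 → t=1.971, apex=4.764, x_land=126.652, impact vy=-9.668
  bounce: vy ← 0.83·9.668 = 8.025

1 2.885 14.572 36.203
2 2.861 10.039 72.111
3 2.375 6.916 101.915
4 1.971 4.764 126.652
final: 126.652 8.025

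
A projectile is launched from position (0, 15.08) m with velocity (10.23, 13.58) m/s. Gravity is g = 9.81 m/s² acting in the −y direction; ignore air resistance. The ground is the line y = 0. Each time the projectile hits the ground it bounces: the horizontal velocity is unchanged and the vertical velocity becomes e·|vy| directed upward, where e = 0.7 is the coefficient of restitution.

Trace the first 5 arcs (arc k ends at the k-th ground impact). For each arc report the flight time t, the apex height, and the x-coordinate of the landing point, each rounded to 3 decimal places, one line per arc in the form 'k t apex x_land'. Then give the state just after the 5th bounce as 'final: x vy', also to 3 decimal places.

Arc 1: start y=15.080, vy=13.580 → t=3.618, apex=24.479, x_land=37.015, impact vy=-21.915
  bounce: vy ← 0.7·21.915 = 15.341
Arc 2: start y=0.000, vy=15.341 → t=3.128, apex=11.995, x_land=69.010, impact vy=-15.341
  bounce: vy ← 0.7·15.341 = 10.739
Arc 3: start y=0.000, vy=10.739 → t=2.189, apex=5.878, x_land=91.407, impact vy=-10.739
  bounce: vy ← 0.7·10.739 = 7.517
Arc 4: start y=0.000, vy=7.517 → t=1.533, apex=2.880, x_land=107.085, impact vy=-7.517
  bounce: vy ← 0.7·7.517 = 5.262
Arc 5: start y=0.000, vy=5.262 → t=1.073, apex=1.411, x_land=118.059, impact vy=-5.262
  bounce: vy ← 0.7·5.262 = 3.683

1 3.618 24.479 37.015
2 3.128 11.995 69.010
3 2.189 5.878 91.407
4 1.533 2.880 107.085
5 1.073 1.411 118.059
final: 118.059 3.683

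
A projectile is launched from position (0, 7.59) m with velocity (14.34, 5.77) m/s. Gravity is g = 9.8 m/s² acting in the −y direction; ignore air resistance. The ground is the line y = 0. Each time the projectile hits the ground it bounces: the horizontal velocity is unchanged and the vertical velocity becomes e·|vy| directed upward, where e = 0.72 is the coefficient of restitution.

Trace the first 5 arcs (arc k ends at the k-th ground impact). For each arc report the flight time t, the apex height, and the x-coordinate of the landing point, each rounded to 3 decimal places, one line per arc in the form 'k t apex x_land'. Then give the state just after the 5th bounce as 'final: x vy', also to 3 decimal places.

1 1.966 9.289 28.187
2 1.983 4.815 56.617
3 1.427 2.496 77.088
4 1.028 1.294 91.826
5 0.740 0.671 102.438
final: 102.438 2.611

Arc 1: start y=7.590, vy=5.770 → t=1.966, apex=9.289, x_land=28.187, impact vy=-13.493
  bounce: vy ← 0.72·13.493 = 9.715
Arc 2: start y=0.000, vy=9.715 → t=1.983, apex=4.815, x_land=56.617, impact vy=-9.715
  bounce: vy ← 0.72·9.715 = 6.995
Arc 3: start y=0.000, vy=6.995 → t=1.427, apex=2.496, x_land=77.088, impact vy=-6.995
  bounce: vy ← 0.72·6.995 = 5.036
Arc 4: start y=0.000, vy=5.036 → t=1.028, apex=1.294, x_land=91.826, impact vy=-5.036
  bounce: vy ← 0.72·5.036 = 3.626
Arc 5: start y=0.000, vy=3.626 → t=0.740, apex=0.671, x_land=102.438, impact vy=-3.626
  bounce: vy ← 0.72·3.626 = 2.611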